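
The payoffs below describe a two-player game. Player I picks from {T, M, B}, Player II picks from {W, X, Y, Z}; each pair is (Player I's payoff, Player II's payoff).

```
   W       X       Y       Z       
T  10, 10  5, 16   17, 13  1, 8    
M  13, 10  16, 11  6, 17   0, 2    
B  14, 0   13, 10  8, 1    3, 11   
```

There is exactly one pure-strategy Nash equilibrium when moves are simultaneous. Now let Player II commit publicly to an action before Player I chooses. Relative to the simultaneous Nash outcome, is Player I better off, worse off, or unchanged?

better off

Solve by backward induction (Player II leads).
- W: Player I compares 10, 13, 14 and picks B; Player II would get 0.
- X: Player I compares 5, 16, 13 and picks M; Player II would get 11.
- Y: Player I compares 17, 6, 8 and picks T; Player II would get 13.
- Z: Player I compares 1, 0, 3 and picks B; Player II would get 11.
Among 0, 11, 13, 11, the best is 13 at Y. Subgame-perfect outcome: (T, Y) with payoffs (17, 13).
Now find the simultaneous Nash equilibrium.
Player I's best replies: W→B; X→M; Y→T; Z→B.
Player II's best replies: T→X; M→Y; B→Z.
Only (B, Z) has each player best-responding; Nash payoffs (3, 11).
Player I earns 17 sequentially versus 3 at the Nash outcome: better off.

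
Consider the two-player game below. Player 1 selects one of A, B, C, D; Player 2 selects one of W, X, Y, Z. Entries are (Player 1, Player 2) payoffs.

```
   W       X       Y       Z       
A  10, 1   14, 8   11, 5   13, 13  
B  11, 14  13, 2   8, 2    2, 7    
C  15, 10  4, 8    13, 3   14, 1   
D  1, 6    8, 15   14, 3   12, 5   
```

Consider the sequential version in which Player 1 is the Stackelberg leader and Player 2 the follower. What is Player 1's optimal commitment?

Backward induction with Player 1 moving first.
- A: BR = Z, leader payoff 13.
- B: BR = W, leader payoff 11.
- C: BR = W, leader payoff 15.
- D: BR = X, leader payoff 8.
Maximizing over 13, 11, 15, 8, Player 1 chooses C. Subgame-perfect outcome: (C, W) with payoffs (15, 10).

C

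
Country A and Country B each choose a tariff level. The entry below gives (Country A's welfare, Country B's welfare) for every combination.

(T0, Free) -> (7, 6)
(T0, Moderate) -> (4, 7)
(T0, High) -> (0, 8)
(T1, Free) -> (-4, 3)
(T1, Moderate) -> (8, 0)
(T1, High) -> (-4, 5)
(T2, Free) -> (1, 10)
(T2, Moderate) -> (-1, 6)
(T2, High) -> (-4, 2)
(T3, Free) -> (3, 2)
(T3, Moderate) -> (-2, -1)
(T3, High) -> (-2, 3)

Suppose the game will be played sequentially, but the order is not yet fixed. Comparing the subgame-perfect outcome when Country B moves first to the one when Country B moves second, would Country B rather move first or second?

If Country A leads: Country B's best replies are T0→High, T1→High, T2→Free, T3→High; Country A's induced payoffs 0, -4, 1, -2; outcome (T2, Free), payoffs (1, 10).
If Country B leads: Country A's best replies are Free→T0, Moderate→T1, High→T0; Country B's induced payoffs 6, 0, 8; outcome (T0, High), payoffs (0, 8).
Country B gets 8 moving first and 10 moving second, so Country B prefers to move second.

second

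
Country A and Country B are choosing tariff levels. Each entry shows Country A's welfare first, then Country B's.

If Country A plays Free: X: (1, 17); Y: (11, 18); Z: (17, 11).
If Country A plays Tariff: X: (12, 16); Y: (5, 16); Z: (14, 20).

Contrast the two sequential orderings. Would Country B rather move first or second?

If Country A leads: Country B's best replies are Free→Y, Tariff→Z; Country A's induced payoffs 11, 14; outcome (Tariff, Z), payoffs (14, 20).
If Country B leads: Country A's best replies are X→Tariff, Y→Free, Z→Free; Country B's induced payoffs 16, 18, 11; outcome (Free, Y), payoffs (11, 18).
Country B gets 18 moving first and 20 moving second, so Country B prefers to move second.

second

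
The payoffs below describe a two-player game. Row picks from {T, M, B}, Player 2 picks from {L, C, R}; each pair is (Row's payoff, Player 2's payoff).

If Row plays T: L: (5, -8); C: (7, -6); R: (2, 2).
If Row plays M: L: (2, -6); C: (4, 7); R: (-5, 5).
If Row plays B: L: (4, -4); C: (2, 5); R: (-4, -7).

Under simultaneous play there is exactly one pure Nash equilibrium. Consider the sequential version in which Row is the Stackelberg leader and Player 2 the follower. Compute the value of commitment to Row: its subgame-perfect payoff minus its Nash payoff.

Solve by backward induction (Row leads).
- T: BR = R, leader payoff 2.
- M: BR = C, leader payoff 4.
- B: BR = C, leader payoff 2.
Among 2, 4, 2, the best is 4 at M. Subgame-perfect outcome: (M, C) with payoffs (4, 7).
Under simultaneous play:
Row's best replies: L→T; C→T; R→T.
Player 2's best replies: T→R; M→C; B→C.
Only (T, R) has each player best-responding; Nash payoffs (2, 2).
Row's commitment gain: 4 − 2 = 2.

2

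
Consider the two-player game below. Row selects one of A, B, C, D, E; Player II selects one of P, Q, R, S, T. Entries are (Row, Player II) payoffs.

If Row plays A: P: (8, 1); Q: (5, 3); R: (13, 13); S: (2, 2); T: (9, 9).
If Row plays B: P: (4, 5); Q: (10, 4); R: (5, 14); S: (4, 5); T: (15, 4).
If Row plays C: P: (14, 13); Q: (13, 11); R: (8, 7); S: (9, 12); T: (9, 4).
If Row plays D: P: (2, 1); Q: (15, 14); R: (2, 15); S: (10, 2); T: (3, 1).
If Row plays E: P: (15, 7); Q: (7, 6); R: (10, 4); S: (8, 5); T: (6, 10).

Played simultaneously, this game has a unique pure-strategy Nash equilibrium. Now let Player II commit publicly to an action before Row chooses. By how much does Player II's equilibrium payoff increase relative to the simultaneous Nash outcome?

Backward induction with Player II moving first.
- P → Row plays E (best of 8, 4, 14, 2, 15); Player II gets 7.
- Q → Row plays D (best of 5, 10, 13, 15, 7); Player II gets 14.
- R → Row plays A (best of 13, 5, 8, 2, 10); Player II gets 13.
- S → Row plays D (best of 2, 4, 9, 10, 8); Player II gets 2.
- T → Row plays B (best of 9, 15, 9, 3, 6); Player II gets 4.
Maximizing over 7, 14, 13, 2, 4, Player II chooses Q. Subgame-perfect outcome: (D, Q) with payoffs (15, 14).
Now find the simultaneous Nash equilibrium.
Row's best replies: P→E; Q→D; R→A; S→D; T→B.
Player II's best replies: A→R; B→R; C→P; D→R; E→T.
Only (A, R) has each player best-responding; Nash payoffs (13, 13).
Player II's commitment gain: 14 − 13 = 1.

1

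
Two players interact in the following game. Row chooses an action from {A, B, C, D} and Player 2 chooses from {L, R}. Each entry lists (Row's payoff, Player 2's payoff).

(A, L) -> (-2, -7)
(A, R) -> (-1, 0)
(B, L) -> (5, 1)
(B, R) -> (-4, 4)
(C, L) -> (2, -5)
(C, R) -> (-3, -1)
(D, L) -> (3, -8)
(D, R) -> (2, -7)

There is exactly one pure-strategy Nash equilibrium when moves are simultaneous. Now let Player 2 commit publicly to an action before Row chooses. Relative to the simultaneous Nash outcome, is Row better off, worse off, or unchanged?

better off

Work backward from Row's decision.
- L: Row compares -2, 5, 2, 3 and picks B; Player 2 would get 1.
- R: Row compares -1, -4, -3, 2 and picks D; Player 2 would get -7.
Player 2's induced payoffs are 1, -7, so Player 2 commits to L. Subgame-perfect outcome: (B, L) with payoffs (5, 1).
For the simultaneous game, intersect best replies.
Row's best replies: L→B; R→D.
Player 2's best replies: A→R; B→R; C→R; D→R.
The unique mutual best reply is (D, R), giving (2, -7).
Row earns 5 sequentially versus 2 at the Nash outcome: better off.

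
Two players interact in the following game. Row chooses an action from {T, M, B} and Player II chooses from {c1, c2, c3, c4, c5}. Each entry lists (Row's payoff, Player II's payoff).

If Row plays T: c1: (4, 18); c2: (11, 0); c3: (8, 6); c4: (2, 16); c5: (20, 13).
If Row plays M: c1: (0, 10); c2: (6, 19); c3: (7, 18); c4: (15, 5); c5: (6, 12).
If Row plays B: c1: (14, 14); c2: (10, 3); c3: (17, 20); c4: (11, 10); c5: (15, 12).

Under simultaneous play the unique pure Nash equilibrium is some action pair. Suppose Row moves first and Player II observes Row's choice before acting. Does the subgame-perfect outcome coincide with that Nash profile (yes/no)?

Backward induction with Row moving first.
- T: BR = c1, leader payoff 4.
- M: BR = c2, leader payoff 6.
- B: BR = c3, leader payoff 17.
Among 4, 6, 17, the best is 17 at B. Subgame-perfect outcome: (B, c3) with payoffs (17, 20).
Under simultaneous play:
Row's best replies: c1→B; c2→T; c3→B; c4→M; c5→T.
Player II's best replies: T→c1; M→c2; B→c3.
Only (B, c3) has each player best-responding; Nash payoffs (17, 20).
Sequential outcome (B, c3) coincides with the Nash profile (B, c3).

yes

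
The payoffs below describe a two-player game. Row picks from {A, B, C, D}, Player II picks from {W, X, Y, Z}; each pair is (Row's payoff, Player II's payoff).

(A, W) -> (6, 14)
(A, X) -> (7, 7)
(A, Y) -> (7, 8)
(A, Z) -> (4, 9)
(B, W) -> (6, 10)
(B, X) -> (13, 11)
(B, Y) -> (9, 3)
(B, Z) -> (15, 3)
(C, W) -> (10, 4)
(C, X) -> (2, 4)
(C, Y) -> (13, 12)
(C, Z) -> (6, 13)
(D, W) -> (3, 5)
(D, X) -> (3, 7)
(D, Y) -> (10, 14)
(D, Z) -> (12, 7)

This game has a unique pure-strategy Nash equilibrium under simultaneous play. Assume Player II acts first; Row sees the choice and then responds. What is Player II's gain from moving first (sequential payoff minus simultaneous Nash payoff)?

Backward induction with Player II moving first.
- W: BR = C, leader payoff 4.
- X: BR = B, leader payoff 11.
- Y: BR = C, leader payoff 12.
- Z: BR = B, leader payoff 3.
Player II's induced payoffs are 4, 11, 12, 3, so Player II commits to Y. Subgame-perfect outcome: (C, Y) with payoffs (13, 12).
Under simultaneous play:
Row's best replies: W→C; X→B; Y→C; Z→B.
Player II's best replies: A→W; B→X; C→Z; D→Y.
Only (B, X) has each player best-responding; Nash payoffs (13, 11).
Player II's commitment gain: 12 − 11 = 1.

1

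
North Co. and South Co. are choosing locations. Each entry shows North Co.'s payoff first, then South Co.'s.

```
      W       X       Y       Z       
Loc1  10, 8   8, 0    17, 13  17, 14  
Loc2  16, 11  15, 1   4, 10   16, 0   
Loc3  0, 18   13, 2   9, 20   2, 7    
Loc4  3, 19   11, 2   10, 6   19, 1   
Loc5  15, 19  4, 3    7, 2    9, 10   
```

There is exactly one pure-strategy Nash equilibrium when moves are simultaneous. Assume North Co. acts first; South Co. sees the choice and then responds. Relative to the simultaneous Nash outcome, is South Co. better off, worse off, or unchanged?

better off

Backward induction with North Co. moving first.
- Loc1: South Co. compares 8, 0, 13, 14 and picks Z; North Co. would get 17.
- Loc2: South Co. compares 11, 1, 10, 0 and picks W; North Co. would get 16.
- Loc3: South Co. compares 18, 2, 20, 7 and picks Y; North Co. would get 9.
- Loc4: South Co. compares 19, 2, 6, 1 and picks W; North Co. would get 3.
- Loc5: South Co. compares 19, 3, 2, 10 and picks W; North Co. would get 15.
Among 17, 16, 9, 3, 15, the best is 17 at Loc1. Subgame-perfect outcome: (Loc1, Z) with payoffs (17, 14).
Now find the simultaneous Nash equilibrium.
North Co.'s best replies: W→Loc2; X→Loc2; Y→Loc1; Z→Loc4.
South Co.'s best replies: Loc1→Z; Loc2→W; Loc3→Y; Loc4→W; Loc5→W.
The unique mutual best reply is (Loc2, W), giving (16, 11).
South Co. earns 14 sequentially versus 11 at the Nash outcome: better off.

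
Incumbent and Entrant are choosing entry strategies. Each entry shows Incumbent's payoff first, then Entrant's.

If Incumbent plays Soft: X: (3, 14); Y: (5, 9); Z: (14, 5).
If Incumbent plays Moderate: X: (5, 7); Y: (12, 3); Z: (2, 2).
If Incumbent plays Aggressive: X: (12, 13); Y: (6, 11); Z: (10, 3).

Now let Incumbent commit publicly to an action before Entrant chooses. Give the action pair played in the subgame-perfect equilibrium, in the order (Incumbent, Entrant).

Backward induction with Incumbent moving first.
- Soft → Entrant plays X (best of 14, 9, 5); Incumbent gets 3.
- Moderate → Entrant plays X (best of 7, 3, 2); Incumbent gets 5.
- Aggressive → Entrant plays X (best of 13, 11, 3); Incumbent gets 12.
Maximizing over 3, 5, 12, Incumbent chooses Aggressive. Subgame-perfect outcome: (Aggressive, X) with payoffs (12, 13).

(Aggressive, X)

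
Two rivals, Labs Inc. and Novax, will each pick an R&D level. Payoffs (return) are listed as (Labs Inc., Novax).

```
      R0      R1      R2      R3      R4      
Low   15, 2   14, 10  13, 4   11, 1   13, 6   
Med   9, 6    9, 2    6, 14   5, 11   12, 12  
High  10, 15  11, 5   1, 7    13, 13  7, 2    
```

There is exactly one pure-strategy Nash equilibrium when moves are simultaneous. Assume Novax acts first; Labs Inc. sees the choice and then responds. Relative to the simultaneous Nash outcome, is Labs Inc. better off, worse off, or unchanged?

Solve by backward induction (Novax leads).
- R0: Labs Inc. compares 15, 9, 10 and picks Low; Novax would get 2.
- R1: Labs Inc. compares 14, 9, 11 and picks Low; Novax would get 10.
- R2: Labs Inc. compares 13, 6, 1 and picks Low; Novax would get 4.
- R3: Labs Inc. compares 11, 5, 13 and picks High; Novax would get 13.
- R4: Labs Inc. compares 13, 12, 7 and picks Low; Novax would get 6.
Maximizing over 2, 10, 4, 13, 6, Novax chooses R3. Subgame-perfect outcome: (High, R3) with payoffs (13, 13).
Now find the simultaneous Nash equilibrium.
Labs Inc.'s best replies: R0→Low; R1→Low; R2→Low; R3→High; R4→Low.
Novax's best replies: Low→R1; Med→R2; High→R0.
Only (Low, R1) has each player best-responding; Nash payoffs (14, 10).
Labs Inc. earns 13 sequentially versus 14 at the Nash outcome: worse off.

worse off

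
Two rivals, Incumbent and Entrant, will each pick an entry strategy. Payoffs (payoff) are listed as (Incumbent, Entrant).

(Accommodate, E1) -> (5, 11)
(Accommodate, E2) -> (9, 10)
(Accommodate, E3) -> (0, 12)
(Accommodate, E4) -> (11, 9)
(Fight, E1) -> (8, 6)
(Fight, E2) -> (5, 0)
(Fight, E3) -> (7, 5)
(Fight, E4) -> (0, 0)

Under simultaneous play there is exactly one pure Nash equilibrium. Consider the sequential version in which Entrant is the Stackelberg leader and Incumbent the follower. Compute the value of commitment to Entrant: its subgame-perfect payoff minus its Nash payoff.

Backward induction with Entrant moving first.
- E1: Incumbent compares 5, 8 and picks Fight; Entrant would get 6.
- E2: Incumbent compares 9, 5 and picks Accommodate; Entrant would get 10.
- E3: Incumbent compares 0, 7 and picks Fight; Entrant would get 5.
- E4: Incumbent compares 11, 0 and picks Accommodate; Entrant would get 9.
Entrant's induced payoffs are 6, 10, 5, 9, so Entrant commits to E2. Subgame-perfect outcome: (Accommodate, E2) with payoffs (9, 10).
Under simultaneous play:
Incumbent's best replies: E1→Fight; E2→Accommodate; E3→Fight; E4→Accommodate.
Entrant's best replies: Accommodate→E3; Fight→E1.
Only (Fight, E1) has each player best-responding; Nash payoffs (8, 6).
Entrant's commitment gain: 10 − 6 = 4.

4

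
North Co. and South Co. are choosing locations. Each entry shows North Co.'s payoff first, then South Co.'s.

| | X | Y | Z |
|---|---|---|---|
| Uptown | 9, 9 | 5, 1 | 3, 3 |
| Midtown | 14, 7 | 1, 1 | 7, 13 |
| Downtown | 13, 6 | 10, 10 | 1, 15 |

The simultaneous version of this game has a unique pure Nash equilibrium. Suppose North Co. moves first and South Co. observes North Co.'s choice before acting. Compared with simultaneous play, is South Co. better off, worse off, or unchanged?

worse off

Backward induction with North Co. moving first.
- Uptown → South Co. plays X (best of 9, 1, 3); North Co. gets 9.
- Midtown → South Co. plays Z (best of 7, 1, 13); North Co. gets 7.
- Downtown → South Co. plays Z (best of 6, 10, 15); North Co. gets 1.
Maximizing over 9, 7, 1, North Co. chooses Uptown. Subgame-perfect outcome: (Uptown, X) with payoffs (9, 9).
Under simultaneous play:
North Co.'s best replies: X→Midtown; Y→Downtown; Z→Midtown.
South Co.'s best replies: Uptown→X; Midtown→Z; Downtown→Z.
Only (Midtown, Z) has each player best-responding; Nash payoffs (7, 13).
South Co. earns 9 sequentially versus 13 at the Nash outcome: worse off.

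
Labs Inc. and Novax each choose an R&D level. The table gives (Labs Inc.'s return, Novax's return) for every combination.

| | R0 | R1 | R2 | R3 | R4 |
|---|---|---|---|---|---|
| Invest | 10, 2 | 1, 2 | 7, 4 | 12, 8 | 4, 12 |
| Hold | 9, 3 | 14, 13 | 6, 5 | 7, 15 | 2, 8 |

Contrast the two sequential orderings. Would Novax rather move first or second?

second

If Labs Inc. leads: Novax's best replies are Invest→R4, Hold→R3; Labs Inc.'s induced payoffs 4, 7; outcome (Hold, R3), payoffs (7, 15).
If Novax leads: Labs Inc.'s best replies are R0→Invest, R1→Hold, R2→Invest, R3→Invest, R4→Invest; Novax's induced payoffs 2, 13, 4, 8, 12; outcome (Hold, R1), payoffs (14, 13).
Novax gets 13 moving first and 15 moving second, so Novax prefers to move second.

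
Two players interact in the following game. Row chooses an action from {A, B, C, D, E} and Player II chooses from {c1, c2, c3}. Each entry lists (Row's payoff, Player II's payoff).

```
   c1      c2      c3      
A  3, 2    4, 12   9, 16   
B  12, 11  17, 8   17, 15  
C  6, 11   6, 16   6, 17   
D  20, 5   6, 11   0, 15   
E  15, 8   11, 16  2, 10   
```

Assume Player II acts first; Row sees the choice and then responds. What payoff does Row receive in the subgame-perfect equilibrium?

17

Solve by backward induction (Player II leads).
- c1: BR = D, leader payoff 5.
- c2: BR = B, leader payoff 8.
- c3: BR = B, leader payoff 15.
Player II's induced payoffs are 5, 8, 15, so Player II commits to c3. Subgame-perfect outcome: (B, c3) with payoffs (17, 15).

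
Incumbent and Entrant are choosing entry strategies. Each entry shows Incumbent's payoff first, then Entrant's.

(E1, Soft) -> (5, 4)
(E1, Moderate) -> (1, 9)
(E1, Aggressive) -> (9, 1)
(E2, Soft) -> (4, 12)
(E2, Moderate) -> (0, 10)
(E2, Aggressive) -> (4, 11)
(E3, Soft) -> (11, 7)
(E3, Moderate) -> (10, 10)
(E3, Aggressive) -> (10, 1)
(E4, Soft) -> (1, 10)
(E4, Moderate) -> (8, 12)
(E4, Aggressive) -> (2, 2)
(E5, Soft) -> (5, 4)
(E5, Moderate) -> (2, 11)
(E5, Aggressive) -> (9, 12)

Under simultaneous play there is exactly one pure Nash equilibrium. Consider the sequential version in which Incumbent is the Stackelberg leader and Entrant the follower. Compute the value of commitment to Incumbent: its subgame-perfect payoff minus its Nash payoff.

0

Backward induction with Incumbent moving first.
- E1: Entrant compares 4, 9, 1 and picks Moderate; Incumbent would get 1.
- E2: Entrant compares 12, 10, 11 and picks Soft; Incumbent would get 4.
- E3: Entrant compares 7, 10, 1 and picks Moderate; Incumbent would get 10.
- E4: Entrant compares 10, 12, 2 and picks Moderate; Incumbent would get 8.
- E5: Entrant compares 4, 11, 12 and picks Aggressive; Incumbent would get 9.
Incumbent's induced payoffs are 1, 4, 10, 8, 9, so Incumbent commits to E3. Subgame-perfect outcome: (E3, Moderate) with payoffs (10, 10).
For the simultaneous game, intersect best replies.
Incumbent's best replies: Soft→E3; Moderate→E3; Aggressive→E3.
Entrant's best replies: E1→Moderate; E2→Soft; E3→Moderate; E4→Moderate; E5→Aggressive.
The unique mutual best reply is (E3, Moderate), giving (10, 10).
Incumbent's commitment gain: 10 − 10 = 0.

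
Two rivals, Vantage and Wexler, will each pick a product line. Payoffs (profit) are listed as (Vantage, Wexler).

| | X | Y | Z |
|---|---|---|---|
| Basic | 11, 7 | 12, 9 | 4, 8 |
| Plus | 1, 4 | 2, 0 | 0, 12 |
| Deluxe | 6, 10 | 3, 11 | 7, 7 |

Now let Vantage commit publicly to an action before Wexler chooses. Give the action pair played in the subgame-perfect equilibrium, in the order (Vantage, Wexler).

Work backward from Wexler's decision.
- Basic: Wexler compares 7, 9, 8 and picks Y; Vantage would get 12.
- Plus: Wexler compares 4, 0, 12 and picks Z; Vantage would get 0.
- Deluxe: Wexler compares 10, 11, 7 and picks Y; Vantage would get 3.
Vantage's induced payoffs are 12, 0, 3, so Vantage commits to Basic. Subgame-perfect outcome: (Basic, Y) with payoffs (12, 9).

(Basic, Y)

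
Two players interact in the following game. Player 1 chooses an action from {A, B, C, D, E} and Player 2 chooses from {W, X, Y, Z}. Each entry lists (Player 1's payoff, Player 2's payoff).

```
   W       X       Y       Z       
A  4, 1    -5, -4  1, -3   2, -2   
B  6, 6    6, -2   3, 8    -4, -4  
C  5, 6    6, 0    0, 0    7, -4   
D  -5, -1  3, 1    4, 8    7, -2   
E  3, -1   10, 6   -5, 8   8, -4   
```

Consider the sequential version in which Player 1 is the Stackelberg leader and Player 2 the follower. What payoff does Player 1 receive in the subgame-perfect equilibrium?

5

Player 2 best-responds to each possible Player 1 move:
- A: BR = W, leader payoff 4.
- B: BR = Y, leader payoff 3.
- C: BR = W, leader payoff 5.
- D: BR = Y, leader payoff 4.
- E: BR = Y, leader payoff -5.
Maximizing over 4, 3, 5, 4, -5, Player 1 chooses C. Subgame-perfect outcome: (C, W) with payoffs (5, 6).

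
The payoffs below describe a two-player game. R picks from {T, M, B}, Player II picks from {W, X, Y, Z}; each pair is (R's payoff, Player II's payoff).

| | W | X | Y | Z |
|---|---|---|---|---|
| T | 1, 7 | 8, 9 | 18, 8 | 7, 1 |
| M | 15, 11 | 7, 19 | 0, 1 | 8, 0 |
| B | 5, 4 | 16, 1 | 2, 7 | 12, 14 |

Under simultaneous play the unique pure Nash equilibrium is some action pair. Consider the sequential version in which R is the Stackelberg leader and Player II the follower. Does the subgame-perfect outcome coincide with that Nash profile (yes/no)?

Backward induction with R moving first.
- T: BR = X, leader payoff 8.
- M: BR = X, leader payoff 7.
- B: BR = Z, leader payoff 12.
Among 8, 7, 12, the best is 12 at B. Subgame-perfect outcome: (B, Z) with payoffs (12, 14).
Now find the simultaneous Nash equilibrium.
R's best replies: W→M; X→B; Y→T; Z→B.
Player II's best replies: T→X; M→X; B→Z.
Only (B, Z) has each player best-responding; Nash payoffs (12, 14).
Sequential outcome (B, Z) coincides with the Nash profile (B, Z).

yes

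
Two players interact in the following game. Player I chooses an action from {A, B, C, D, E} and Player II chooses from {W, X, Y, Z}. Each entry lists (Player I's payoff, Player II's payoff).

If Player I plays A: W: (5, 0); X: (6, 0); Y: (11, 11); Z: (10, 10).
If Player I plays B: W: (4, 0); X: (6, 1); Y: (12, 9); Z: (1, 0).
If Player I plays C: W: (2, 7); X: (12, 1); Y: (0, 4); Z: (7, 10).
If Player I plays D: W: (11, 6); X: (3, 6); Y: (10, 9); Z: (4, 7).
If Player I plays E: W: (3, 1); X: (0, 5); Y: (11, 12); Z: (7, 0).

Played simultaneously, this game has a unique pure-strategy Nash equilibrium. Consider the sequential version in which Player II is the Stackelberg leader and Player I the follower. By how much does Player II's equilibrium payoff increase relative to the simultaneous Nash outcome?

1

Player I best-responds to each possible Player II move:
- W → Player I plays D (best of 5, 4, 2, 11, 3); Player II gets 6.
- X → Player I plays C (best of 6, 6, 12, 3, 0); Player II gets 1.
- Y → Player I plays B (best of 11, 12, 0, 10, 11); Player II gets 9.
- Z → Player I plays A (best of 10, 1, 7, 4, 7); Player II gets 10.
Maximizing over 6, 1, 9, 10, Player II chooses Z. Subgame-perfect outcome: (A, Z) with payoffs (10, 10).
Now find the simultaneous Nash equilibrium.
Player I's best replies: W→D; X→C; Y→B; Z→A.
Player II's best replies: A→Y; B→Y; C→Z; D→Y; E→Y.
The unique mutual best reply is (B, Y), giving (12, 9).
Player II's commitment gain: 10 − 9 = 1.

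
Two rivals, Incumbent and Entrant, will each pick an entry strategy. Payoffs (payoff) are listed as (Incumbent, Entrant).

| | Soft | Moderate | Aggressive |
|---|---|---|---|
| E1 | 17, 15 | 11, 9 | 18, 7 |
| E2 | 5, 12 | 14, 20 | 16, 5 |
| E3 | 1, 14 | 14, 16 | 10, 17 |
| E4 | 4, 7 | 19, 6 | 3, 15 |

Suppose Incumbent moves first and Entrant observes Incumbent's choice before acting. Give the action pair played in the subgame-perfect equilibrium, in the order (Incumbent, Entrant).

Backward induction with Incumbent moving first.
- E1: BR = Soft, leader payoff 17.
- E2: BR = Moderate, leader payoff 14.
- E3: BR = Aggressive, leader payoff 10.
- E4: BR = Aggressive, leader payoff 3.
Among 17, 14, 10, 3, the best is 17 at E1. Subgame-perfect outcome: (E1, Soft) with payoffs (17, 15).

(E1, Soft)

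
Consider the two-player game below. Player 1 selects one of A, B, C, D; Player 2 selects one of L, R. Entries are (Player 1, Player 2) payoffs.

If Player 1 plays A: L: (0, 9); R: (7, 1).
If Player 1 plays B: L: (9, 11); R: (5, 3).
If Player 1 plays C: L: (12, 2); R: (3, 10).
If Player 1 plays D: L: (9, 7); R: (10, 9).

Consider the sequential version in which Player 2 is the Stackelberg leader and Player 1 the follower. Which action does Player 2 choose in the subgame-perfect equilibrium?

R

Solve by backward induction (Player 2 leads).
- L: BR = C, leader payoff 2.
- R: BR = D, leader payoff 9.
Among 2, 9, the best is 9 at R. Subgame-perfect outcome: (D, R) with payoffs (10, 9).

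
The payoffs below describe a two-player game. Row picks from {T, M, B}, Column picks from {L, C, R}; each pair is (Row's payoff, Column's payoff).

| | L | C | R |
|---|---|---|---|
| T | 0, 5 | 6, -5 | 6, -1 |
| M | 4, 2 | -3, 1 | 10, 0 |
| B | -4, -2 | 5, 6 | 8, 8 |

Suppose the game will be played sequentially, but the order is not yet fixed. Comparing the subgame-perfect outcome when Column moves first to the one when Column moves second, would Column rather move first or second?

second

If Row leads: Column's best replies are T→L, M→L, B→R; Row's induced payoffs 0, 4, 8; outcome (B, R), payoffs (8, 8).
If Column leads: Row's best replies are L→M, C→T, R→M; Column's induced payoffs 2, -5, 0; outcome (M, L), payoffs (4, 2).
Column gets 2 moving first and 8 moving second, so Column prefers to move second.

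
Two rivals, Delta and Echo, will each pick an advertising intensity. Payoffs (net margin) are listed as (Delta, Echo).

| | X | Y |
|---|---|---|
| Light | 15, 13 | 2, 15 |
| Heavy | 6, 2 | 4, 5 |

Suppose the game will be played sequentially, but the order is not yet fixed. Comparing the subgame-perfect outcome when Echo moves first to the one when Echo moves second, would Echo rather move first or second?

first

If Delta leads: Echo's best replies are Light→Y, Heavy→Y; Delta's induced payoffs 2, 4; outcome (Heavy, Y), payoffs (4, 5).
If Echo leads: Delta's best replies are X→Light, Y→Heavy; Echo's induced payoffs 13, 5; outcome (Light, X), payoffs (15, 13).
Echo gets 13 moving first and 5 moving second, so Echo prefers to move first.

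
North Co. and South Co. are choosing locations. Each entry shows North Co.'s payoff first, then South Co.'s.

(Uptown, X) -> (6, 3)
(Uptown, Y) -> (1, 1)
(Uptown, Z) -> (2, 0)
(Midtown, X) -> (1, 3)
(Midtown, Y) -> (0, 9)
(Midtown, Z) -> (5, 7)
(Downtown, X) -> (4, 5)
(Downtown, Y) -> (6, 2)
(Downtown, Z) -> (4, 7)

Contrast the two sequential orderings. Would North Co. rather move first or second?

first

If North Co. leads: South Co.'s best replies are Uptown→X, Midtown→Y, Downtown→Z; North Co.'s induced payoffs 6, 0, 4; outcome (Uptown, X), payoffs (6, 3).
If South Co. leads: North Co.'s best replies are X→Uptown, Y→Downtown, Z→Midtown; South Co.'s induced payoffs 3, 2, 7; outcome (Midtown, Z), payoffs (5, 7).
North Co. gets 6 moving first and 5 moving second, so North Co. prefers to move first.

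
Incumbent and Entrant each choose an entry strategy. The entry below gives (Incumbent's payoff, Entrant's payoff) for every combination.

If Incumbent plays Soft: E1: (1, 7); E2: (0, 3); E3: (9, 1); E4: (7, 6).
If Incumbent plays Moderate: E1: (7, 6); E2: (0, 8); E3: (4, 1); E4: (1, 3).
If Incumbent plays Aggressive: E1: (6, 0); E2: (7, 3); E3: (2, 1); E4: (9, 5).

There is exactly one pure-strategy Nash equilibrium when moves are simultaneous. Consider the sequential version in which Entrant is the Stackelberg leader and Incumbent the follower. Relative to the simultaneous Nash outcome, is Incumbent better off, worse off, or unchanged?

worse off

Incumbent best-responds to each possible Entrant move:
- E1 → Incumbent plays Moderate (best of 1, 7, 6); Entrant gets 6.
- E2 → Incumbent plays Aggressive (best of 0, 0, 7); Entrant gets 3.
- E3 → Incumbent plays Soft (best of 9, 4, 2); Entrant gets 1.
- E4 → Incumbent plays Aggressive (best of 7, 1, 9); Entrant gets 5.
Among 6, 3, 1, 5, the best is 6 at E1. Subgame-perfect outcome: (Moderate, E1) with payoffs (7, 6).
Under simultaneous play:
Incumbent's best replies: E1→Moderate; E2→Aggressive; E3→Soft; E4→Aggressive.
Entrant's best replies: Soft→E1; Moderate→E2; Aggressive→E4.
The unique mutual best reply is (Aggressive, E4), giving (9, 5).
Incumbent earns 7 sequentially versus 9 at the Nash outcome: worse off.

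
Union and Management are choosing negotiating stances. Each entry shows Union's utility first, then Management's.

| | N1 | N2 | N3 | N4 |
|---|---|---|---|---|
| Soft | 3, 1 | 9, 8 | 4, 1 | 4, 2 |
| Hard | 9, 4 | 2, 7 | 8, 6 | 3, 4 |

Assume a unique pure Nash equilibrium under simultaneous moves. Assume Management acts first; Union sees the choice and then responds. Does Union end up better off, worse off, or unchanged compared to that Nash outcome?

unchanged

Union best-responds to each possible Management move:
- N1: BR = Hard, leader payoff 4.
- N2: BR = Soft, leader payoff 8.
- N3: BR = Hard, leader payoff 6.
- N4: BR = Soft, leader payoff 2.
Management's induced payoffs are 4, 8, 6, 2, so Management commits to N2. Subgame-perfect outcome: (Soft, N2) with payoffs (9, 8).
Now find the simultaneous Nash equilibrium.
Union's best replies: N1→Hard; N2→Soft; N3→Hard; N4→Soft.
Management's best replies: Soft→N2; Hard→N2.
The unique mutual best reply is (Soft, N2), giving (9, 8).
Union earns 9 sequentially versus 9 at the Nash outcome: unchanged.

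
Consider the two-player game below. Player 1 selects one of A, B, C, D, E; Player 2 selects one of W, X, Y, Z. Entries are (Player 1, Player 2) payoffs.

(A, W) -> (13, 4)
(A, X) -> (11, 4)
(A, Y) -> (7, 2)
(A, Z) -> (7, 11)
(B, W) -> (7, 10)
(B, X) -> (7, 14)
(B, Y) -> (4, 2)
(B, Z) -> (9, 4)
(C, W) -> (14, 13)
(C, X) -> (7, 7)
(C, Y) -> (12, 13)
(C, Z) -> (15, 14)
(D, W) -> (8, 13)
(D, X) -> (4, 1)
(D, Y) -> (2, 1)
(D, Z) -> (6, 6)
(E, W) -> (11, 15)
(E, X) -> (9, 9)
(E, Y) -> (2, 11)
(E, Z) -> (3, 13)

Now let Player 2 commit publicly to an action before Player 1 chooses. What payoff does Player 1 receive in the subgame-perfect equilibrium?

15

Work backward from Player 1's decision.
- W: BR = C, leader payoff 13.
- X: BR = A, leader payoff 4.
- Y: BR = C, leader payoff 13.
- Z: BR = C, leader payoff 14.
Among 13, 4, 13, 14, the best is 14 at Z. Subgame-perfect outcome: (C, Z) with payoffs (15, 14).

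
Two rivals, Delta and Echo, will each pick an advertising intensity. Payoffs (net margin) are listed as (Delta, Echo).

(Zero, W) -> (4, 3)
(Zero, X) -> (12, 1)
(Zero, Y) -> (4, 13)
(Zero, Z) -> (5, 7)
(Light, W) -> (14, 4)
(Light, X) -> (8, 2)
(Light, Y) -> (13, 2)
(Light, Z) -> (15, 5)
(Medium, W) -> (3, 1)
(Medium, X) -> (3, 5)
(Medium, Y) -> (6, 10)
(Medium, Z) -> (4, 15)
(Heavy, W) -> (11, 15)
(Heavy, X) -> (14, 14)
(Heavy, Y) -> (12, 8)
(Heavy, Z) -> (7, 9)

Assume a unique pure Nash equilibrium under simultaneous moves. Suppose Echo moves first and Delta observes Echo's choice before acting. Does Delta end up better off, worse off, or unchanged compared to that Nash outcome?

Delta best-responds to each possible Echo move:
- W → Delta plays Light (best of 4, 14, 3, 11); Echo gets 4.
- X → Delta plays Heavy (best of 12, 8, 3, 14); Echo gets 14.
- Y → Delta plays Light (best of 4, 13, 6, 12); Echo gets 2.
- Z → Delta plays Light (best of 5, 15, 4, 7); Echo gets 5.
Among 4, 14, 2, 5, the best is 14 at X. Subgame-perfect outcome: (Heavy, X) with payoffs (14, 14).
Under simultaneous play:
Delta's best replies: W→Light; X→Heavy; Y→Light; Z→Light.
Echo's best replies: Zero→Y; Light→Z; Medium→Z; Heavy→W.
Only (Light, Z) has each player best-responding; Nash payoffs (15, 5).
Delta earns 14 sequentially versus 15 at the Nash outcome: worse off.

worse off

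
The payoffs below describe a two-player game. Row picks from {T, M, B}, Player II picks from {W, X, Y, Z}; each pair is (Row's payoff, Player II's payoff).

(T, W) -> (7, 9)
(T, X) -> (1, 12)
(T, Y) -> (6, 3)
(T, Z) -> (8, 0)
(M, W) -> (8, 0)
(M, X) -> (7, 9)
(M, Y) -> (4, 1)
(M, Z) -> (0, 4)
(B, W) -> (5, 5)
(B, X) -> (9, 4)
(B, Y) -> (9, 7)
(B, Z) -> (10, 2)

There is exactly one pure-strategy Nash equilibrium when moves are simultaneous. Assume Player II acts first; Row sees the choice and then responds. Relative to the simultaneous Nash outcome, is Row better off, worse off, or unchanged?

unchanged

Work backward from Row's decision.
- W: Row compares 7, 8, 5 and picks M; Player II would get 0.
- X: Row compares 1, 7, 9 and picks B; Player II would get 4.
- Y: Row compares 6, 4, 9 and picks B; Player II would get 7.
- Z: Row compares 8, 0, 10 and picks B; Player II would get 2.
Player II's induced payoffs are 0, 4, 7, 2, so Player II commits to Y. Subgame-perfect outcome: (B, Y) with payoffs (9, 7).
Now find the simultaneous Nash equilibrium.
Row's best replies: W→M; X→B; Y→B; Z→B.
Player II's best replies: T→X; M→X; B→Y.
The unique mutual best reply is (B, Y), giving (9, 7).
Row earns 9 sequentially versus 9 at the Nash outcome: unchanged.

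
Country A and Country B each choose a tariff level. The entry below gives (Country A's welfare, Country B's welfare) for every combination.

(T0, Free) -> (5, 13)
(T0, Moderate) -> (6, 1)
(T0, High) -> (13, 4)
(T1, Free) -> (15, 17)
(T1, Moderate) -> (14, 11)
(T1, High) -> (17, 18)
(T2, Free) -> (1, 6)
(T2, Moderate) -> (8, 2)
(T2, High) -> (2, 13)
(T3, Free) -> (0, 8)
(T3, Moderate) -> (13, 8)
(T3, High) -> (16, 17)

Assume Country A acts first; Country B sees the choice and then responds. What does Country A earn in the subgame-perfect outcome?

17

Solve by backward induction (Country A leads).
- T0 → Country B plays Free (best of 13, 1, 4); Country A gets 5.
- T1 → Country B plays High (best of 17, 11, 18); Country A gets 17.
- T2 → Country B plays High (best of 6, 2, 13); Country A gets 2.
- T3 → Country B plays High (best of 8, 8, 17); Country A gets 16.
Country A's induced payoffs are 5, 17, 2, 16, so Country A commits to T1. Subgame-perfect outcome: (T1, High) with payoffs (17, 18).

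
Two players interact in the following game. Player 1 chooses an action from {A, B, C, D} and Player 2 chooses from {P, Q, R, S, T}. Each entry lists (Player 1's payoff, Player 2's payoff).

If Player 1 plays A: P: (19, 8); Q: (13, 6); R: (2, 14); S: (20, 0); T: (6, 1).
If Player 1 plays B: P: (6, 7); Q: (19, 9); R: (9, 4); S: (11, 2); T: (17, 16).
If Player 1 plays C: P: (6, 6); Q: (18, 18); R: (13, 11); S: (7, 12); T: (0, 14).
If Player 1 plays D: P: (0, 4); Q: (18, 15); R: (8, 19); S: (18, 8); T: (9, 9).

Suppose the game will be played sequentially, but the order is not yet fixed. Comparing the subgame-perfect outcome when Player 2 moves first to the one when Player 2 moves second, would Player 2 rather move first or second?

second

If Player 1 leads: Player 2's best replies are A→R, B→T, C→Q, D→R; Player 1's induced payoffs 2, 17, 18, 8; outcome (C, Q), payoffs (18, 18).
If Player 2 leads: Player 1's best replies are P→A, Q→B, R→C, S→A, T→B; Player 2's induced payoffs 8, 9, 11, 0, 16; outcome (B, T), payoffs (17, 16).
Player 2 gets 16 moving first and 18 moving second, so Player 2 prefers to move second.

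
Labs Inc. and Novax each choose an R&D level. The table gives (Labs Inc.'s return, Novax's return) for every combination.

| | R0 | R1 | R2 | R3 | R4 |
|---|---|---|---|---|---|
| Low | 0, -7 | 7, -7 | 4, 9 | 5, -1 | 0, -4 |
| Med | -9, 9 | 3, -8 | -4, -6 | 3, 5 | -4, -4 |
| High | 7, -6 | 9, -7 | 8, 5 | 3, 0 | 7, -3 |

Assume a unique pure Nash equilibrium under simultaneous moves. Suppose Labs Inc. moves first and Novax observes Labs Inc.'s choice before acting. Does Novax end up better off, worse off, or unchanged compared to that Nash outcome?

Solve by backward induction (Labs Inc. leads).
- Low: BR = R2, leader payoff 4.
- Med: BR = R0, leader payoff -9.
- High: BR = R2, leader payoff 8.
Maximizing over 4, -9, 8, Labs Inc. chooses High. Subgame-perfect outcome: (High, R2) with payoffs (8, 5).
Now find the simultaneous Nash equilibrium.
Labs Inc.'s best replies: R0→High; R1→High; R2→High; R3→Low; R4→High.
Novax's best replies: Low→R2; Med→R0; High→R2.
The unique mutual best reply is (High, R2), giving (8, 5).
Novax earns 5 sequentially versus 5 at the Nash outcome: unchanged.

unchanged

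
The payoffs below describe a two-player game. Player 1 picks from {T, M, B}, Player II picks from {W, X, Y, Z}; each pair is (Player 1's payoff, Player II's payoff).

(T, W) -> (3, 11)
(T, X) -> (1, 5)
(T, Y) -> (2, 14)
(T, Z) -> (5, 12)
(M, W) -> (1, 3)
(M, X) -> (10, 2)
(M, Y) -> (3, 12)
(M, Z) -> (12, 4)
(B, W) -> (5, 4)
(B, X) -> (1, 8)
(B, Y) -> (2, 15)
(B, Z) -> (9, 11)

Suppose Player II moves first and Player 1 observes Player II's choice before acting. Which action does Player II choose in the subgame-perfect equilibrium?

Player 1 best-responds to each possible Player II move:
- W: Player 1 compares 3, 1, 5 and picks B; Player II would get 4.
- X: Player 1 compares 1, 10, 1 and picks M; Player II would get 2.
- Y: Player 1 compares 2, 3, 2 and picks M; Player II would get 12.
- Z: Player 1 compares 5, 12, 9 and picks M; Player II would get 4.
Maximizing over 4, 2, 12, 4, Player II chooses Y. Subgame-perfect outcome: (M, Y) with payoffs (3, 12).

Y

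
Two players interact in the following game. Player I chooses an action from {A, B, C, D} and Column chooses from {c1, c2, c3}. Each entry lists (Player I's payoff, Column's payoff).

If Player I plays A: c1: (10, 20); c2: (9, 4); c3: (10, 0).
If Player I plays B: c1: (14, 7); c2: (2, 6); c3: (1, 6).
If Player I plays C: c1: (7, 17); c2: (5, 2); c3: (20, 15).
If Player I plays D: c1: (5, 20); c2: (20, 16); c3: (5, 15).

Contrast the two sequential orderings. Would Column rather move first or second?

If Player I leads: Column's best replies are A→c1, B→c1, C→c1, D→c1; Player I's induced payoffs 10, 14, 7, 5; outcome (B, c1), payoffs (14, 7).
If Column leads: Player I's best replies are c1→B, c2→D, c3→C; Column's induced payoffs 7, 16, 15; outcome (D, c2), payoffs (20, 16).
Column gets 16 moving first and 7 moving second, so Column prefers to move first.

first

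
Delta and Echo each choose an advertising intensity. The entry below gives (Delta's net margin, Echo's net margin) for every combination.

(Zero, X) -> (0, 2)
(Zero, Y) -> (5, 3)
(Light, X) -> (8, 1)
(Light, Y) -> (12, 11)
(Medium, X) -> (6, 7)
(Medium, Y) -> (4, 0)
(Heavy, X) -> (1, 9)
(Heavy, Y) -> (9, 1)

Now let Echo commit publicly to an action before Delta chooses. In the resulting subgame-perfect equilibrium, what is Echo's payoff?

11

Work backward from Delta's decision.
- X: Delta compares 0, 8, 6, 1 and picks Light; Echo would get 1.
- Y: Delta compares 5, 12, 4, 9 and picks Light; Echo would get 11.
Maximizing over 1, 11, Echo chooses Y. Subgame-perfect outcome: (Light, Y) with payoffs (12, 11).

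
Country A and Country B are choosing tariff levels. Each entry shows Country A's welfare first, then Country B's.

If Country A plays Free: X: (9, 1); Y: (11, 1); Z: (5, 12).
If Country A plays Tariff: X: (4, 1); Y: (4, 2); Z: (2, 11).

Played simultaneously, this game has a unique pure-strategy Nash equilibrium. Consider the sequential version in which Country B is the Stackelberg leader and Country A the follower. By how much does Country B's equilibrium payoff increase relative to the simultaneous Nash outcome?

Work backward from Country A's decision.
- X → Country A plays Free (best of 9, 4); Country B gets 1.
- Y → Country A plays Free (best of 11, 4); Country B gets 1.
- Z → Country A plays Free (best of 5, 2); Country B gets 12.
Country B's induced payoffs are 1, 1, 12, so Country B commits to Z. Subgame-perfect outcome: (Free, Z) with payoffs (5, 12).
Under simultaneous play:
Country A's best replies: X→Free; Y→Free; Z→Free.
Country B's best replies: Free→Z; Tariff→Z.
Only (Free, Z) has each player best-responding; Nash payoffs (5, 12).
Country B's commitment gain: 12 − 12 = 0.

0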